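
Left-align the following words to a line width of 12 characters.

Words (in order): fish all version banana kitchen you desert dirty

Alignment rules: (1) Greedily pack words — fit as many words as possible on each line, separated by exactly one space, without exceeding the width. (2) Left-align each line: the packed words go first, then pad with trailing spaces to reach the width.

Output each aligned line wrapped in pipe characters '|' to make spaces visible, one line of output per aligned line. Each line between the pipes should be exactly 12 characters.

Answer: |fish all    |
|version     |
|banana      |
|kitchen you |
|desert dirty|

Derivation:
Line 1: ['fish', 'all'] (min_width=8, slack=4)
Line 2: ['version'] (min_width=7, slack=5)
Line 3: ['banana'] (min_width=6, slack=6)
Line 4: ['kitchen', 'you'] (min_width=11, slack=1)
Line 5: ['desert', 'dirty'] (min_width=12, slack=0)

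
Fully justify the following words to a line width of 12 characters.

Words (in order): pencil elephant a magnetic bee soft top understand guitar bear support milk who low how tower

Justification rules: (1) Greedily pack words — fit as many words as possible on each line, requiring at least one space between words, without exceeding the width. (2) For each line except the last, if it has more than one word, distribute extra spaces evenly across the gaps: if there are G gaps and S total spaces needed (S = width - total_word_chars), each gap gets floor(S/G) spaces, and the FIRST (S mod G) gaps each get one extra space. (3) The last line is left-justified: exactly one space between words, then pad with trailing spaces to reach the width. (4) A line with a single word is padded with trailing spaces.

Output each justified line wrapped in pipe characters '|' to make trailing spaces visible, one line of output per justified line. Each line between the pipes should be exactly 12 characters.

Answer: |pencil      |
|elephant   a|
|magnetic bee|
|soft     top|
|understand  |
|guitar  bear|
|support milk|
|who  low how|
|tower       |

Derivation:
Line 1: ['pencil'] (min_width=6, slack=6)
Line 2: ['elephant', 'a'] (min_width=10, slack=2)
Line 3: ['magnetic', 'bee'] (min_width=12, slack=0)
Line 4: ['soft', 'top'] (min_width=8, slack=4)
Line 5: ['understand'] (min_width=10, slack=2)
Line 6: ['guitar', 'bear'] (min_width=11, slack=1)
Line 7: ['support', 'milk'] (min_width=12, slack=0)
Line 8: ['who', 'low', 'how'] (min_width=11, slack=1)
Line 9: ['tower'] (min_width=5, slack=7)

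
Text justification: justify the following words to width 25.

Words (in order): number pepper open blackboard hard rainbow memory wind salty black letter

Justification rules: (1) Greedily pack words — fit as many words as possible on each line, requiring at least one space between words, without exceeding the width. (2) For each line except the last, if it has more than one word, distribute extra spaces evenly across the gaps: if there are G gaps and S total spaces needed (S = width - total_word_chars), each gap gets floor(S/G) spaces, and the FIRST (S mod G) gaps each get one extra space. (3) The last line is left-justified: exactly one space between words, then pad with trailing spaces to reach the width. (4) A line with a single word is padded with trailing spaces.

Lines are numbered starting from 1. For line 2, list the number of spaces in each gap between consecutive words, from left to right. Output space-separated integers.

Line 1: ['number', 'pepper', 'open'] (min_width=18, slack=7)
Line 2: ['blackboard', 'hard', 'rainbow'] (min_width=23, slack=2)
Line 3: ['memory', 'wind', 'salty', 'black'] (min_width=23, slack=2)
Line 4: ['letter'] (min_width=6, slack=19)

Answer: 2 2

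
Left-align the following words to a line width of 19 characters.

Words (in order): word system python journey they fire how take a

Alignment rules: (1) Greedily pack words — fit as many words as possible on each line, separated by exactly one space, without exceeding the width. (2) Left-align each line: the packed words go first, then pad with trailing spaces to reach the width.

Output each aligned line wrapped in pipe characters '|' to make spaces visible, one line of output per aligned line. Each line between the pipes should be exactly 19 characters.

Answer: |word system python |
|journey they fire  |
|how take a         |

Derivation:
Line 1: ['word', 'system', 'python'] (min_width=18, slack=1)
Line 2: ['journey', 'they', 'fire'] (min_width=17, slack=2)
Line 3: ['how', 'take', 'a'] (min_width=10, slack=9)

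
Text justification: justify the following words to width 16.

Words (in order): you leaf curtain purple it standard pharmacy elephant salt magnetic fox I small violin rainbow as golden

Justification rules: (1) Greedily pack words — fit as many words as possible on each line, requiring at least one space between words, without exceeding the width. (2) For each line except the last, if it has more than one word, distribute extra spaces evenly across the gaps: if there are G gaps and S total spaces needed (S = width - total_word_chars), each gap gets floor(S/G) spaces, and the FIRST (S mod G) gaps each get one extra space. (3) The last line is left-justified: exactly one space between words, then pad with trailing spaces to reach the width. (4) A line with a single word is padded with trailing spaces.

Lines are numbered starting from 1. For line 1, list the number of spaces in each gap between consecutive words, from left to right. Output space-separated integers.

Answer: 1 1

Derivation:
Line 1: ['you', 'leaf', 'curtain'] (min_width=16, slack=0)
Line 2: ['purple', 'it'] (min_width=9, slack=7)
Line 3: ['standard'] (min_width=8, slack=8)
Line 4: ['pharmacy'] (min_width=8, slack=8)
Line 5: ['elephant', 'salt'] (min_width=13, slack=3)
Line 6: ['magnetic', 'fox', 'I'] (min_width=14, slack=2)
Line 7: ['small', 'violin'] (min_width=12, slack=4)
Line 8: ['rainbow', 'as'] (min_width=10, slack=6)
Line 9: ['golden'] (min_width=6, slack=10)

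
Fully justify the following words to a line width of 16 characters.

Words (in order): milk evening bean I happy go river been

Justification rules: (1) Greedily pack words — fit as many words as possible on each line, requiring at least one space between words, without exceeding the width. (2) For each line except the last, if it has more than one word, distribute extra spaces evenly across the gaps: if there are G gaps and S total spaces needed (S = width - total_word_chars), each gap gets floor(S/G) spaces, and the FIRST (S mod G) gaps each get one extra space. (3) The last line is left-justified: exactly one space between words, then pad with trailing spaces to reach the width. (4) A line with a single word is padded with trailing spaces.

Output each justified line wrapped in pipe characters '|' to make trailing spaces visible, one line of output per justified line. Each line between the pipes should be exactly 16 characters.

Line 1: ['milk', 'evening'] (min_width=12, slack=4)
Line 2: ['bean', 'I', 'happy', 'go'] (min_width=15, slack=1)
Line 3: ['river', 'been'] (min_width=10, slack=6)

Answer: |milk     evening|
|bean  I happy go|
|river been      |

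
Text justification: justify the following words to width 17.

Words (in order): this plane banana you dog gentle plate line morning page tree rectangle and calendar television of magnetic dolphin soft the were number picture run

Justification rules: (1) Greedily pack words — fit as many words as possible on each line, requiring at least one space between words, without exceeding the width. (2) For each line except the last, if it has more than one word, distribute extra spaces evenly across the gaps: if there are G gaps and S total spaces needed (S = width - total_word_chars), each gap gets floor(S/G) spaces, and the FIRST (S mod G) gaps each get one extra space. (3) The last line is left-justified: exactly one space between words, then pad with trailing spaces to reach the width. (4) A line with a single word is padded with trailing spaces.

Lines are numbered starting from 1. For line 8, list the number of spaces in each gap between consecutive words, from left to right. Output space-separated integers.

Line 1: ['this', 'plane', 'banana'] (min_width=17, slack=0)
Line 2: ['you', 'dog', 'gentle'] (min_width=14, slack=3)
Line 3: ['plate', 'line'] (min_width=10, slack=7)
Line 4: ['morning', 'page', 'tree'] (min_width=17, slack=0)
Line 5: ['rectangle', 'and'] (min_width=13, slack=4)
Line 6: ['calendar'] (min_width=8, slack=9)
Line 7: ['television', 'of'] (min_width=13, slack=4)
Line 8: ['magnetic', 'dolphin'] (min_width=16, slack=1)
Line 9: ['soft', 'the', 'were'] (min_width=13, slack=4)
Line 10: ['number', 'picture'] (min_width=14, slack=3)
Line 11: ['run'] (min_width=3, slack=14)

Answer: 2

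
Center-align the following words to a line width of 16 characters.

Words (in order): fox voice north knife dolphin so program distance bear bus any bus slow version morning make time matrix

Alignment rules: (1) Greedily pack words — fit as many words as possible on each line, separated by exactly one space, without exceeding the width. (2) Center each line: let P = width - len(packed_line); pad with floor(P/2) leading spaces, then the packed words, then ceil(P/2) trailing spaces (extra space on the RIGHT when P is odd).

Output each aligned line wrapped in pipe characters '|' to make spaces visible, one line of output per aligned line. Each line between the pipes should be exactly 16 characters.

Line 1: ['fox', 'voice', 'north'] (min_width=15, slack=1)
Line 2: ['knife', 'dolphin', 'so'] (min_width=16, slack=0)
Line 3: ['program', 'distance'] (min_width=16, slack=0)
Line 4: ['bear', 'bus', 'any', 'bus'] (min_width=16, slack=0)
Line 5: ['slow', 'version'] (min_width=12, slack=4)
Line 6: ['morning', 'make'] (min_width=12, slack=4)
Line 7: ['time', 'matrix'] (min_width=11, slack=5)

Answer: |fox voice north |
|knife dolphin so|
|program distance|
|bear bus any bus|
|  slow version  |
|  morning make  |
|  time matrix   |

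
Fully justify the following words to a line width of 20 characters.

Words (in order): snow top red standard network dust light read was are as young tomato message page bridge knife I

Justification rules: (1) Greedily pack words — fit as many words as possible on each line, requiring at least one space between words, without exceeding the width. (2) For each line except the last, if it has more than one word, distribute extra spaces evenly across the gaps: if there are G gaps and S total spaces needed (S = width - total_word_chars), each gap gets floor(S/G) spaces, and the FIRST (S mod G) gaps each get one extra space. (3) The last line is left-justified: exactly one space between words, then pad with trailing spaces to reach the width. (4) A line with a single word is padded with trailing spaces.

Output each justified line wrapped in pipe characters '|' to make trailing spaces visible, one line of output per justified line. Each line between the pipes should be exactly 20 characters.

Answer: |snow     top     red|
|standard     network|
|dust  light read was|
|are  as young tomato|
|message  page bridge|
|knife I             |

Derivation:
Line 1: ['snow', 'top', 'red'] (min_width=12, slack=8)
Line 2: ['standard', 'network'] (min_width=16, slack=4)
Line 3: ['dust', 'light', 'read', 'was'] (min_width=19, slack=1)
Line 4: ['are', 'as', 'young', 'tomato'] (min_width=19, slack=1)
Line 5: ['message', 'page', 'bridge'] (min_width=19, slack=1)
Line 6: ['knife', 'I'] (min_width=7, slack=13)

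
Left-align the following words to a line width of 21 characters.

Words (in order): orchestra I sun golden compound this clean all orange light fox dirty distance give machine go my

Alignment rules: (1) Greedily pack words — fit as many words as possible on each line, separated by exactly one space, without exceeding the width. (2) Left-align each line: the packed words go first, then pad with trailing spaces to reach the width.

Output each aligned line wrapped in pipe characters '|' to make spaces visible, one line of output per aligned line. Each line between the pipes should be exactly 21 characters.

Line 1: ['orchestra', 'I', 'sun'] (min_width=15, slack=6)
Line 2: ['golden', 'compound', 'this'] (min_width=20, slack=1)
Line 3: ['clean', 'all', 'orange'] (min_width=16, slack=5)
Line 4: ['light', 'fox', 'dirty'] (min_width=15, slack=6)
Line 5: ['distance', 'give', 'machine'] (min_width=21, slack=0)
Line 6: ['go', 'my'] (min_width=5, slack=16)

Answer: |orchestra I sun      |
|golden compound this |
|clean all orange     |
|light fox dirty      |
|distance give machine|
|go my                |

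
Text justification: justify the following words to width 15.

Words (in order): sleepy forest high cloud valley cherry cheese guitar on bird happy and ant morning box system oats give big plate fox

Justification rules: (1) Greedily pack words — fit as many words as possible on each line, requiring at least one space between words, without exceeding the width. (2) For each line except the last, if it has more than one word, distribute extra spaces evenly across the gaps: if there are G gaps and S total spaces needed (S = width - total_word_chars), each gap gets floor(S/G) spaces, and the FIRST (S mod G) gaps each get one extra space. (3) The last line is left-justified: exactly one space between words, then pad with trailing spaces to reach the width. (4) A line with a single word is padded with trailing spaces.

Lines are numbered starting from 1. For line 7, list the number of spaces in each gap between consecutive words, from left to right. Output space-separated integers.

Line 1: ['sleepy', 'forest'] (min_width=13, slack=2)
Line 2: ['high', 'cloud'] (min_width=10, slack=5)
Line 3: ['valley', 'cherry'] (min_width=13, slack=2)
Line 4: ['cheese', 'guitar'] (min_width=13, slack=2)
Line 5: ['on', 'bird', 'happy'] (min_width=13, slack=2)
Line 6: ['and', 'ant', 'morning'] (min_width=15, slack=0)
Line 7: ['box', 'system', 'oats'] (min_width=15, slack=0)
Line 8: ['give', 'big', 'plate'] (min_width=14, slack=1)
Line 9: ['fox'] (min_width=3, slack=12)

Answer: 1 1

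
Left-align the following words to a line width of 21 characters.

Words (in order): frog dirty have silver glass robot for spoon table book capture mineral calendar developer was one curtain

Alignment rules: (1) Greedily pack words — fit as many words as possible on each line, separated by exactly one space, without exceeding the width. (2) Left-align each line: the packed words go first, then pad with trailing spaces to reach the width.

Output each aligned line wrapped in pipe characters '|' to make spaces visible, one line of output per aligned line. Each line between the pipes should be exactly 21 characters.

Line 1: ['frog', 'dirty', 'have'] (min_width=15, slack=6)
Line 2: ['silver', 'glass', 'robot'] (min_width=18, slack=3)
Line 3: ['for', 'spoon', 'table', 'book'] (min_width=20, slack=1)
Line 4: ['capture', 'mineral'] (min_width=15, slack=6)
Line 5: ['calendar', 'developer'] (min_width=18, slack=3)
Line 6: ['was', 'one', 'curtain'] (min_width=15, slack=6)

Answer: |frog dirty have      |
|silver glass robot   |
|for spoon table book |
|capture mineral      |
|calendar developer   |
|was one curtain      |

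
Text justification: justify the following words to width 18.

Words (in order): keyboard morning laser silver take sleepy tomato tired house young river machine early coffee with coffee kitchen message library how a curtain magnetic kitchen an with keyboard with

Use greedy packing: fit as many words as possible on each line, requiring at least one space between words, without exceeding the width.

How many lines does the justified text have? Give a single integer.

Answer: 12

Derivation:
Line 1: ['keyboard', 'morning'] (min_width=16, slack=2)
Line 2: ['laser', 'silver', 'take'] (min_width=17, slack=1)
Line 3: ['sleepy', 'tomato'] (min_width=13, slack=5)
Line 4: ['tired', 'house', 'young'] (min_width=17, slack=1)
Line 5: ['river', 'machine'] (min_width=13, slack=5)
Line 6: ['early', 'coffee', 'with'] (min_width=17, slack=1)
Line 7: ['coffee', 'kitchen'] (min_width=14, slack=4)
Line 8: ['message', 'library'] (min_width=15, slack=3)
Line 9: ['how', 'a', 'curtain'] (min_width=13, slack=5)
Line 10: ['magnetic', 'kitchen'] (min_width=16, slack=2)
Line 11: ['an', 'with', 'keyboard'] (min_width=16, slack=2)
Line 12: ['with'] (min_width=4, slack=14)
Total lines: 12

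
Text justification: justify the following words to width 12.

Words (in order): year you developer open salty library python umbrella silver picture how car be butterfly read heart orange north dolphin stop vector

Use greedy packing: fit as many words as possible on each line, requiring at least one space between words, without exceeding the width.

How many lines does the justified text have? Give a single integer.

Line 1: ['year', 'you'] (min_width=8, slack=4)
Line 2: ['developer'] (min_width=9, slack=3)
Line 3: ['open', 'salty'] (min_width=10, slack=2)
Line 4: ['library'] (min_width=7, slack=5)
Line 5: ['python'] (min_width=6, slack=6)
Line 6: ['umbrella'] (min_width=8, slack=4)
Line 7: ['silver'] (min_width=6, slack=6)
Line 8: ['picture', 'how'] (min_width=11, slack=1)
Line 9: ['car', 'be'] (min_width=6, slack=6)
Line 10: ['butterfly'] (min_width=9, slack=3)
Line 11: ['read', 'heart'] (min_width=10, slack=2)
Line 12: ['orange', 'north'] (min_width=12, slack=0)
Line 13: ['dolphin', 'stop'] (min_width=12, slack=0)
Line 14: ['vector'] (min_width=6, slack=6)
Total lines: 14

Answer: 14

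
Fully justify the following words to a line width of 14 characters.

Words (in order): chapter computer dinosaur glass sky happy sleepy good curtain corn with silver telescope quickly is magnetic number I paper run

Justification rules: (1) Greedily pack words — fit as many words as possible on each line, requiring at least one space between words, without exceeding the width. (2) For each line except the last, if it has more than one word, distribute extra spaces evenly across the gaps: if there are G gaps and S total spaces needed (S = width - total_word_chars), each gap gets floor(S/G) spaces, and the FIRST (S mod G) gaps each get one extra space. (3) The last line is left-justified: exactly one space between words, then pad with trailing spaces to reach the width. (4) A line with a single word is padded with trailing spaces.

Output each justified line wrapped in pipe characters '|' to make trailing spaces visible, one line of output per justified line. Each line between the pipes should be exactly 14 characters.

Answer: |chapter       |
|computer      |
|dinosaur glass|
|sky      happy|
|sleepy    good|
|curtain   corn|
|with    silver|
|telescope     |
|quickly     is|
|magnetic      |
|number I paper|
|run           |

Derivation:
Line 1: ['chapter'] (min_width=7, slack=7)
Line 2: ['computer'] (min_width=8, slack=6)
Line 3: ['dinosaur', 'glass'] (min_width=14, slack=0)
Line 4: ['sky', 'happy'] (min_width=9, slack=5)
Line 5: ['sleepy', 'good'] (min_width=11, slack=3)
Line 6: ['curtain', 'corn'] (min_width=12, slack=2)
Line 7: ['with', 'silver'] (min_width=11, slack=3)
Line 8: ['telescope'] (min_width=9, slack=5)
Line 9: ['quickly', 'is'] (min_width=10, slack=4)
Line 10: ['magnetic'] (min_width=8, slack=6)
Line 11: ['number', 'I', 'paper'] (min_width=14, slack=0)
Line 12: ['run'] (min_width=3, slack=11)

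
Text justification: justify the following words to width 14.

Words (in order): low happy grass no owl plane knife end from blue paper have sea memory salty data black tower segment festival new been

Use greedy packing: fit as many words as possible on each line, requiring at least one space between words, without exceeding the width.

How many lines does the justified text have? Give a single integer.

Answer: 10

Derivation:
Line 1: ['low', 'happy'] (min_width=9, slack=5)
Line 2: ['grass', 'no', 'owl'] (min_width=12, slack=2)
Line 3: ['plane', 'knife'] (min_width=11, slack=3)
Line 4: ['end', 'from', 'blue'] (min_width=13, slack=1)
Line 5: ['paper', 'have', 'sea'] (min_width=14, slack=0)
Line 6: ['memory', 'salty'] (min_width=12, slack=2)
Line 7: ['data', 'black'] (min_width=10, slack=4)
Line 8: ['tower', 'segment'] (min_width=13, slack=1)
Line 9: ['festival', 'new'] (min_width=12, slack=2)
Line 10: ['been'] (min_width=4, slack=10)
Total lines: 10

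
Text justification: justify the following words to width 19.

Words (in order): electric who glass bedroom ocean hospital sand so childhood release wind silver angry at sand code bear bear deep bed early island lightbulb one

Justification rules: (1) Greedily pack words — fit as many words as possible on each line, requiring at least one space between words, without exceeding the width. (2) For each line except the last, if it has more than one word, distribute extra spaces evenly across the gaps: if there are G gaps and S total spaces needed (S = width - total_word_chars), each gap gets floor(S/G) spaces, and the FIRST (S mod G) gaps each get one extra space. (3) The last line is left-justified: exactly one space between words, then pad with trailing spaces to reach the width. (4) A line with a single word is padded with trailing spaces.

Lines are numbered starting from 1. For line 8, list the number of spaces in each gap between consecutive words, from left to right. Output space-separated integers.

Line 1: ['electric', 'who', 'glass'] (min_width=18, slack=1)
Line 2: ['bedroom', 'ocean'] (min_width=13, slack=6)
Line 3: ['hospital', 'sand', 'so'] (min_width=16, slack=3)
Line 4: ['childhood', 'release'] (min_width=17, slack=2)
Line 5: ['wind', 'silver', 'angry'] (min_width=17, slack=2)
Line 6: ['at', 'sand', 'code', 'bear'] (min_width=17, slack=2)
Line 7: ['bear', 'deep', 'bed', 'early'] (min_width=19, slack=0)
Line 8: ['island', 'lightbulb'] (min_width=16, slack=3)
Line 9: ['one'] (min_width=3, slack=16)

Answer: 4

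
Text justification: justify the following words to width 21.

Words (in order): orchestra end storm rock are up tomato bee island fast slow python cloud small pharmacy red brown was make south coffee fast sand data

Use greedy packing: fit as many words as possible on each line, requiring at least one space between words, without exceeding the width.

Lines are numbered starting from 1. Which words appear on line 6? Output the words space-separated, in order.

Line 1: ['orchestra', 'end', 'storm'] (min_width=19, slack=2)
Line 2: ['rock', 'are', 'up', 'tomato'] (min_width=18, slack=3)
Line 3: ['bee', 'island', 'fast', 'slow'] (min_width=20, slack=1)
Line 4: ['python', 'cloud', 'small'] (min_width=18, slack=3)
Line 5: ['pharmacy', 'red', 'brown'] (min_width=18, slack=3)
Line 6: ['was', 'make', 'south', 'coffee'] (min_width=21, slack=0)
Line 7: ['fast', 'sand', 'data'] (min_width=14, slack=7)

Answer: was make south coffee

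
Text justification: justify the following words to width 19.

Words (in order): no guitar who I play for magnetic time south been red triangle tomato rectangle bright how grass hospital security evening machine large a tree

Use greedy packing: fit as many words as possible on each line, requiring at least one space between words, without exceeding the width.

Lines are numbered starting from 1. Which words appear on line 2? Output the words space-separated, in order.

Line 1: ['no', 'guitar', 'who', 'I'] (min_width=15, slack=4)
Line 2: ['play', 'for', 'magnetic'] (min_width=17, slack=2)
Line 3: ['time', 'south', 'been', 'red'] (min_width=19, slack=0)
Line 4: ['triangle', 'tomato'] (min_width=15, slack=4)
Line 5: ['rectangle', 'bright'] (min_width=16, slack=3)
Line 6: ['how', 'grass', 'hospital'] (min_width=18, slack=1)
Line 7: ['security', 'evening'] (min_width=16, slack=3)
Line 8: ['machine', 'large', 'a'] (min_width=15, slack=4)
Line 9: ['tree'] (min_width=4, slack=15)

Answer: play for magnetic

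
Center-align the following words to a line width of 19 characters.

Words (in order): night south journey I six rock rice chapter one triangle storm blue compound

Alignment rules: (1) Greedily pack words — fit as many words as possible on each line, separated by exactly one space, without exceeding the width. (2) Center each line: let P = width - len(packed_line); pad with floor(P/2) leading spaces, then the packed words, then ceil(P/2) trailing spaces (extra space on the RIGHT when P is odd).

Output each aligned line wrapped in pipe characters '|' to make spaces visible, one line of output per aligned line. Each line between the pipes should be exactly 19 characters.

Line 1: ['night', 'south', 'journey'] (min_width=19, slack=0)
Line 2: ['I', 'six', 'rock', 'rice'] (min_width=15, slack=4)
Line 3: ['chapter', 'one'] (min_width=11, slack=8)
Line 4: ['triangle', 'storm', 'blue'] (min_width=19, slack=0)
Line 5: ['compound'] (min_width=8, slack=11)

Answer: |night south journey|
|  I six rock rice  |
|    chapter one    |
|triangle storm blue|
|     compound      |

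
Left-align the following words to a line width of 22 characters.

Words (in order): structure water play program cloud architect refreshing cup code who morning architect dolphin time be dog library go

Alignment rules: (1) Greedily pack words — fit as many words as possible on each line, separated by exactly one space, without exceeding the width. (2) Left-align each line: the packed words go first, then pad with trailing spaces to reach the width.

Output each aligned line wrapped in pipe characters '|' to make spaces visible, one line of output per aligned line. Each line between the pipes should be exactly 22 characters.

Answer: |structure water play  |
|program cloud         |
|architect refreshing  |
|cup code who morning  |
|architect dolphin time|
|be dog library go     |

Derivation:
Line 1: ['structure', 'water', 'play'] (min_width=20, slack=2)
Line 2: ['program', 'cloud'] (min_width=13, slack=9)
Line 3: ['architect', 'refreshing'] (min_width=20, slack=2)
Line 4: ['cup', 'code', 'who', 'morning'] (min_width=20, slack=2)
Line 5: ['architect', 'dolphin', 'time'] (min_width=22, slack=0)
Line 6: ['be', 'dog', 'library', 'go'] (min_width=17, slack=5)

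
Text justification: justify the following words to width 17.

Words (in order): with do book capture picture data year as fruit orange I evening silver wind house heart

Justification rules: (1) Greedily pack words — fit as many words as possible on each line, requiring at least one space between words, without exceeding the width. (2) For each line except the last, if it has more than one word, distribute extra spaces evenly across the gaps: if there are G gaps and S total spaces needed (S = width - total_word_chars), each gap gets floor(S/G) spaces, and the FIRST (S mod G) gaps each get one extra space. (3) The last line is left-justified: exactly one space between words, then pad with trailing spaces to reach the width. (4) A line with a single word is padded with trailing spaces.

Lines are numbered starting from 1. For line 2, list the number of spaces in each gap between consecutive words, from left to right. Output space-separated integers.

Line 1: ['with', 'do', 'book'] (min_width=12, slack=5)
Line 2: ['capture', 'picture'] (min_width=15, slack=2)
Line 3: ['data', 'year', 'as'] (min_width=12, slack=5)
Line 4: ['fruit', 'orange', 'I'] (min_width=14, slack=3)
Line 5: ['evening', 'silver'] (min_width=14, slack=3)
Line 6: ['wind', 'house', 'heart'] (min_width=16, slack=1)

Answer: 3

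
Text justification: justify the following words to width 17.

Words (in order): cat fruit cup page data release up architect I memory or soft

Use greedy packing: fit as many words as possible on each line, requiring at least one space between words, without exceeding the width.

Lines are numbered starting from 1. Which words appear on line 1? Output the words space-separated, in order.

Line 1: ['cat', 'fruit', 'cup'] (min_width=13, slack=4)
Line 2: ['page', 'data', 'release'] (min_width=17, slack=0)
Line 3: ['up', 'architect', 'I'] (min_width=14, slack=3)
Line 4: ['memory', 'or', 'soft'] (min_width=14, slack=3)

Answer: cat fruit cup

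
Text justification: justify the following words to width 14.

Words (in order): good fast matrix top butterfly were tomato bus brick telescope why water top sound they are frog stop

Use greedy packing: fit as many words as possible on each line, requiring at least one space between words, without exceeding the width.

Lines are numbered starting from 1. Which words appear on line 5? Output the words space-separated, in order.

Line 1: ['good', 'fast'] (min_width=9, slack=5)
Line 2: ['matrix', 'top'] (min_width=10, slack=4)
Line 3: ['butterfly', 'were'] (min_width=14, slack=0)
Line 4: ['tomato', 'bus'] (min_width=10, slack=4)
Line 5: ['brick'] (min_width=5, slack=9)
Line 6: ['telescope', 'why'] (min_width=13, slack=1)
Line 7: ['water', 'top'] (min_width=9, slack=5)
Line 8: ['sound', 'they', 'are'] (min_width=14, slack=0)
Line 9: ['frog', 'stop'] (min_width=9, slack=5)

Answer: brick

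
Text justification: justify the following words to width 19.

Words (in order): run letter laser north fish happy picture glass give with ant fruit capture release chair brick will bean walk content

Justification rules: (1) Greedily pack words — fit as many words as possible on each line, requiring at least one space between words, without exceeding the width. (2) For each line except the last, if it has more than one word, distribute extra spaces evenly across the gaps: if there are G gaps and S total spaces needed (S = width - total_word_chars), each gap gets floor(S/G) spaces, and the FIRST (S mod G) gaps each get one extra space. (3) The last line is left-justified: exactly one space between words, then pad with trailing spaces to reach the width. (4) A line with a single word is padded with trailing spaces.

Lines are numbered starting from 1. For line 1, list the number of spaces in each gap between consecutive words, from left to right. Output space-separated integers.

Answer: 3 2

Derivation:
Line 1: ['run', 'letter', 'laser'] (min_width=16, slack=3)
Line 2: ['north', 'fish', 'happy'] (min_width=16, slack=3)
Line 3: ['picture', 'glass', 'give'] (min_width=18, slack=1)
Line 4: ['with', 'ant', 'fruit'] (min_width=14, slack=5)
Line 5: ['capture', 'release'] (min_width=15, slack=4)
Line 6: ['chair', 'brick', 'will'] (min_width=16, slack=3)
Line 7: ['bean', 'walk', 'content'] (min_width=17, slack=2)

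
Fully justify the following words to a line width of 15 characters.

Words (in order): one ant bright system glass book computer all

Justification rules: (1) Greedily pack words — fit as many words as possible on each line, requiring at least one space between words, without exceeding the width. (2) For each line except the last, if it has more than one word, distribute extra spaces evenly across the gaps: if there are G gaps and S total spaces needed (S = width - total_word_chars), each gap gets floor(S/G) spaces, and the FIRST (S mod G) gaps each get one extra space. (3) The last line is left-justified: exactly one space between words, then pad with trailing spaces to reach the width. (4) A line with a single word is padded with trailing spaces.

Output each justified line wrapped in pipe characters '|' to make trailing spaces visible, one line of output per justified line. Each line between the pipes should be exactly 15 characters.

Answer: |one  ant bright|
|system    glass|
|book   computer|
|all            |

Derivation:
Line 1: ['one', 'ant', 'bright'] (min_width=14, slack=1)
Line 2: ['system', 'glass'] (min_width=12, slack=3)
Line 3: ['book', 'computer'] (min_width=13, slack=2)
Line 4: ['all'] (min_width=3, slack=12)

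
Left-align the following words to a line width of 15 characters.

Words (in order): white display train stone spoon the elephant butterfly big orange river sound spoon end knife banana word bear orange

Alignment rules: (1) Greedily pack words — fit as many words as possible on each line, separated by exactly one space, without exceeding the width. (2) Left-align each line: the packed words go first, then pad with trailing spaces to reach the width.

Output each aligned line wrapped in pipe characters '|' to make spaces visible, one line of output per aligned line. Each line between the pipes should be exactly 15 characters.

Answer: |white display  |
|train stone    |
|spoon the      |
|elephant       |
|butterfly big  |
|orange river   |
|sound spoon end|
|knife banana   |
|word bear      |
|orange         |

Derivation:
Line 1: ['white', 'display'] (min_width=13, slack=2)
Line 2: ['train', 'stone'] (min_width=11, slack=4)
Line 3: ['spoon', 'the'] (min_width=9, slack=6)
Line 4: ['elephant'] (min_width=8, slack=7)
Line 5: ['butterfly', 'big'] (min_width=13, slack=2)
Line 6: ['orange', 'river'] (min_width=12, slack=3)
Line 7: ['sound', 'spoon', 'end'] (min_width=15, slack=0)
Line 8: ['knife', 'banana'] (min_width=12, slack=3)
Line 9: ['word', 'bear'] (min_width=9, slack=6)
Line 10: ['orange'] (min_width=6, slack=9)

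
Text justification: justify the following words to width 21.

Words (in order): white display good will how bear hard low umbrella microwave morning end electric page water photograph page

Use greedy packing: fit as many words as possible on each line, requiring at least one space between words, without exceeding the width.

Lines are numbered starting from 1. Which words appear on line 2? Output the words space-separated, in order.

Line 1: ['white', 'display', 'good'] (min_width=18, slack=3)
Line 2: ['will', 'how', 'bear', 'hard'] (min_width=18, slack=3)
Line 3: ['low', 'umbrella'] (min_width=12, slack=9)
Line 4: ['microwave', 'morning', 'end'] (min_width=21, slack=0)
Line 5: ['electric', 'page', 'water'] (min_width=19, slack=2)
Line 6: ['photograph', 'page'] (min_width=15, slack=6)

Answer: will how bear hard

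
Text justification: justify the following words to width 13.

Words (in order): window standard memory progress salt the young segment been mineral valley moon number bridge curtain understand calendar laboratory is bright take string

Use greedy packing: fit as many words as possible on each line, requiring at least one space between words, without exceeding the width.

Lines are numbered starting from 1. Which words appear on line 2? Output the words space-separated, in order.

Answer: standard

Derivation:
Line 1: ['window'] (min_width=6, slack=7)
Line 2: ['standard'] (min_width=8, slack=5)
Line 3: ['memory'] (min_width=6, slack=7)
Line 4: ['progress', 'salt'] (min_width=13, slack=0)
Line 5: ['the', 'young'] (min_width=9, slack=4)
Line 6: ['segment', 'been'] (min_width=12, slack=1)
Line 7: ['mineral'] (min_width=7, slack=6)
Line 8: ['valley', 'moon'] (min_width=11, slack=2)
Line 9: ['number', 'bridge'] (min_width=13, slack=0)
Line 10: ['curtain'] (min_width=7, slack=6)
Line 11: ['understand'] (min_width=10, slack=3)
Line 12: ['calendar'] (min_width=8, slack=5)
Line 13: ['laboratory', 'is'] (min_width=13, slack=0)
Line 14: ['bright', 'take'] (min_width=11, slack=2)
Line 15: ['string'] (min_width=6, slack=7)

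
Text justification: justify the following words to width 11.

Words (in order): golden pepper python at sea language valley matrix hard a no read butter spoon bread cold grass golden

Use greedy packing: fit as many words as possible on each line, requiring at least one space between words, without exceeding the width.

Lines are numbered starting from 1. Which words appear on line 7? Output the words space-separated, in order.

Line 1: ['golden'] (min_width=6, slack=5)
Line 2: ['pepper'] (min_width=6, slack=5)
Line 3: ['python', 'at'] (min_width=9, slack=2)
Line 4: ['sea'] (min_width=3, slack=8)
Line 5: ['language'] (min_width=8, slack=3)
Line 6: ['valley'] (min_width=6, slack=5)
Line 7: ['matrix', 'hard'] (min_width=11, slack=0)
Line 8: ['a', 'no', 'read'] (min_width=9, slack=2)
Line 9: ['butter'] (min_width=6, slack=5)
Line 10: ['spoon', 'bread'] (min_width=11, slack=0)
Line 11: ['cold', 'grass'] (min_width=10, slack=1)
Line 12: ['golden'] (min_width=6, slack=5)

Answer: matrix hard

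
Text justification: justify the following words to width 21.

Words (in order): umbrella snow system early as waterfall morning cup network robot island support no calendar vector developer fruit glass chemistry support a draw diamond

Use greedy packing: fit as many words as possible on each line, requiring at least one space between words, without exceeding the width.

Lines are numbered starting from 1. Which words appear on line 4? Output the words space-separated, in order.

Answer: robot island support

Derivation:
Line 1: ['umbrella', 'snow', 'system'] (min_width=20, slack=1)
Line 2: ['early', 'as', 'waterfall'] (min_width=18, slack=3)
Line 3: ['morning', 'cup', 'network'] (min_width=19, slack=2)
Line 4: ['robot', 'island', 'support'] (min_width=20, slack=1)
Line 5: ['no', 'calendar', 'vector'] (min_width=18, slack=3)
Line 6: ['developer', 'fruit', 'glass'] (min_width=21, slack=0)
Line 7: ['chemistry', 'support', 'a'] (min_width=19, slack=2)
Line 8: ['draw', 'diamond'] (min_width=12, slack=9)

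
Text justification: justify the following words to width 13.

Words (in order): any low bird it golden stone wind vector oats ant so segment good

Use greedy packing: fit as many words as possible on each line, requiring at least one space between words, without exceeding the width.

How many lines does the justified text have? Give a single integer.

Answer: 6

Derivation:
Line 1: ['any', 'low', 'bird'] (min_width=12, slack=1)
Line 2: ['it', 'golden'] (min_width=9, slack=4)
Line 3: ['stone', 'wind'] (min_width=10, slack=3)
Line 4: ['vector', 'oats'] (min_width=11, slack=2)
Line 5: ['ant', 'so'] (min_width=6, slack=7)
Line 6: ['segment', 'good'] (min_width=12, slack=1)
Total lines: 6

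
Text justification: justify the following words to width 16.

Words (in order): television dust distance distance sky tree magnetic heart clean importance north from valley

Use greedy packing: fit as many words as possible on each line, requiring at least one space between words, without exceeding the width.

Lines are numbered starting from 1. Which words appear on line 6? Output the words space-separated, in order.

Line 1: ['television', 'dust'] (min_width=15, slack=1)
Line 2: ['distance'] (min_width=8, slack=8)
Line 3: ['distance', 'sky'] (min_width=12, slack=4)
Line 4: ['tree', 'magnetic'] (min_width=13, slack=3)
Line 5: ['heart', 'clean'] (min_width=11, slack=5)
Line 6: ['importance', 'north'] (min_width=16, slack=0)
Line 7: ['from', 'valley'] (min_width=11, slack=5)

Answer: importance north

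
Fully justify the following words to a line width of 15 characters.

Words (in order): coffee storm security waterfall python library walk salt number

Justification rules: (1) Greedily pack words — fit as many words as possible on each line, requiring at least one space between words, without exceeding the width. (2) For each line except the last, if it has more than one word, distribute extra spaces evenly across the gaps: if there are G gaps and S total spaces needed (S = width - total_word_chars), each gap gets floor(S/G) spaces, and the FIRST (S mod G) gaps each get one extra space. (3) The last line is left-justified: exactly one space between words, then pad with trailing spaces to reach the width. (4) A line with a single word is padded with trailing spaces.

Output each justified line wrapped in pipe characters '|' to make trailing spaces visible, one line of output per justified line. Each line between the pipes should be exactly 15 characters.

Answer: |coffee    storm|
|security       |
|waterfall      |
|python  library|
|walk       salt|
|number         |

Derivation:
Line 1: ['coffee', 'storm'] (min_width=12, slack=3)
Line 2: ['security'] (min_width=8, slack=7)
Line 3: ['waterfall'] (min_width=9, slack=6)
Line 4: ['python', 'library'] (min_width=14, slack=1)
Line 5: ['walk', 'salt'] (min_width=9, slack=6)
Line 6: ['number'] (min_width=6, slack=9)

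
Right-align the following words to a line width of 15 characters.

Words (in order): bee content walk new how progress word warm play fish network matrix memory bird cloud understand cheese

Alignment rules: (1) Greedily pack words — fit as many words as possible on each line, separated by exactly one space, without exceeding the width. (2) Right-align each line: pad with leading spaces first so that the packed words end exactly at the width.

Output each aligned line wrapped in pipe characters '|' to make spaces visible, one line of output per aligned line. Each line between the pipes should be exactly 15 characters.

Line 1: ['bee', 'content'] (min_width=11, slack=4)
Line 2: ['walk', 'new', 'how'] (min_width=12, slack=3)
Line 3: ['progress', 'word'] (min_width=13, slack=2)
Line 4: ['warm', 'play', 'fish'] (min_width=14, slack=1)
Line 5: ['network', 'matrix'] (min_width=14, slack=1)
Line 6: ['memory', 'bird'] (min_width=11, slack=4)
Line 7: ['cloud'] (min_width=5, slack=10)
Line 8: ['understand'] (min_width=10, slack=5)
Line 9: ['cheese'] (min_width=6, slack=9)

Answer: |    bee content|
|   walk new how|
|  progress word|
| warm play fish|
| network matrix|
|    memory bird|
|          cloud|
|     understand|
|         cheese|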